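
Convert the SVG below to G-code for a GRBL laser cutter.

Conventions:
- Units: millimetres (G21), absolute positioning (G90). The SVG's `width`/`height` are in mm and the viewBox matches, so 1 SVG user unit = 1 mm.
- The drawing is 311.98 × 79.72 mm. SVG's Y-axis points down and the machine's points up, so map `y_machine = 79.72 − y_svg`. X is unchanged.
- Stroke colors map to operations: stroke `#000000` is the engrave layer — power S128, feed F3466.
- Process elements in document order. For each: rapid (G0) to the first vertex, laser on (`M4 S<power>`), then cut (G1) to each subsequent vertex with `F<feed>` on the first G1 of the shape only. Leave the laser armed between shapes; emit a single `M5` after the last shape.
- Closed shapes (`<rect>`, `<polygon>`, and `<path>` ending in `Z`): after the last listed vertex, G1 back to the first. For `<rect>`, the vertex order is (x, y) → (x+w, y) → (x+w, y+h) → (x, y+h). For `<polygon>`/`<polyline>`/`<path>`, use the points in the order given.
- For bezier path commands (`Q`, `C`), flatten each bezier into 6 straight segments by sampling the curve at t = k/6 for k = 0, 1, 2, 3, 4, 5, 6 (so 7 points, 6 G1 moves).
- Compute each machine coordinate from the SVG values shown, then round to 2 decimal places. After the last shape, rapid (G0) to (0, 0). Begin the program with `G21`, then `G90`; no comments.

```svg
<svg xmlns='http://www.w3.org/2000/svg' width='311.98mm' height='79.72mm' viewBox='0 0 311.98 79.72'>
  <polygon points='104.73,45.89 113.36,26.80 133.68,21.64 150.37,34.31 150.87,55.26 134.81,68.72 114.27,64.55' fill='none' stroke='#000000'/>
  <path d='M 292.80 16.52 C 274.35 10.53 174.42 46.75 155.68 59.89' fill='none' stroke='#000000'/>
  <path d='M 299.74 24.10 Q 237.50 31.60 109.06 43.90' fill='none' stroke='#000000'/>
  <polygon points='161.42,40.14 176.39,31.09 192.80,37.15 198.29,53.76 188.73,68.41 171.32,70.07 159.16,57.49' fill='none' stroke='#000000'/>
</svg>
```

viewBox `0 0 311.98 79.72` with mm width/height → 1 unit = 1 mm. Flip: y_m = 79.72 − y_svg.

**Shape 1** — `<polygon>` regular polygon, stroke `#000000` → engrave (S128, F3466). Machine vertices: (104.73,33.83) → (113.36,52.92) → (133.68,58.08) → (150.37,45.41) → (150.87,24.46) → (134.81,11.00) → (114.27,15.17) → (104.73,33.83). Closed: final G1 returns to the first vertex.

**Shape 2** — `<path>` cubic bezier, stroke `#000000` → engrave (S128, F3466). Control points (SVG): P0=(292.80,16.52), P1=(274.35,10.53), P2=(174.42,46.75), P3=(155.68,59.89); sampled at t=k/6. Machine vertices: (292.80,63.20) → (277.54,62.98) → (253.21,57.54) → (224.35,48.69) → (195.46,38.25) → (171.06,28.02) → (155.68,19.83). Open path.

**Shape 3** — `<path>` quadratic bezier, stroke `#000000` → engrave (S128, F3466). Control points (SVG): P0=(299.74,24.10), P1=(237.50,31.60), P2=(109.06,43.90); sampled at t=k/6. Machine vertices: (299.74,55.62) → (277.15,52.99) → (250.89,50.09) → (220.95,46.92) → (187.33,43.49) → (150.03,39.79) → (109.06,35.82). Open path.

**Shape 4** — `<polygon>` regular polygon, stroke `#000000` → engrave (S128, F3466). Machine vertices: (161.42,39.58) → (176.39,48.63) → (192.80,42.57) → (198.29,25.96) → (188.73,11.31) → (171.32,9.65) → (159.16,22.23) → (161.42,39.58). Closed: final G1 returns to the first vertex.

G21
G90
G0 X104.73 Y33.83
M4 S128
G1 X113.36 Y52.92 F3466
G1 X133.68 Y58.08
G1 X150.37 Y45.41
G1 X150.87 Y24.46
G1 X134.81 Y11.00
G1 X114.27 Y15.17
G1 X104.73 Y33.83
G0 X292.80 Y63.20
M4 S128
G1 X277.54 Y62.98 F3466
G1 X253.21 Y57.54
G1 X224.35 Y48.69
G1 X195.46 Y38.25
G1 X171.06 Y28.02
G1 X155.68 Y19.83
G0 X299.74 Y55.62
M4 S128
G1 X277.15 Y52.99 F3466
G1 X250.89 Y50.09
G1 X220.95 Y46.92
G1 X187.33 Y43.49
G1 X150.03 Y39.79
G1 X109.06 Y35.82
G0 X161.42 Y39.58
M4 S128
G1 X176.39 Y48.63 F3466
G1 X192.80 Y42.57
G1 X198.29 Y25.96
G1 X188.73 Y11.31
G1 X171.32 Y9.65
G1 X159.16 Y22.23
G1 X161.42 Y39.58
M5
G0 X0.00 Y0.00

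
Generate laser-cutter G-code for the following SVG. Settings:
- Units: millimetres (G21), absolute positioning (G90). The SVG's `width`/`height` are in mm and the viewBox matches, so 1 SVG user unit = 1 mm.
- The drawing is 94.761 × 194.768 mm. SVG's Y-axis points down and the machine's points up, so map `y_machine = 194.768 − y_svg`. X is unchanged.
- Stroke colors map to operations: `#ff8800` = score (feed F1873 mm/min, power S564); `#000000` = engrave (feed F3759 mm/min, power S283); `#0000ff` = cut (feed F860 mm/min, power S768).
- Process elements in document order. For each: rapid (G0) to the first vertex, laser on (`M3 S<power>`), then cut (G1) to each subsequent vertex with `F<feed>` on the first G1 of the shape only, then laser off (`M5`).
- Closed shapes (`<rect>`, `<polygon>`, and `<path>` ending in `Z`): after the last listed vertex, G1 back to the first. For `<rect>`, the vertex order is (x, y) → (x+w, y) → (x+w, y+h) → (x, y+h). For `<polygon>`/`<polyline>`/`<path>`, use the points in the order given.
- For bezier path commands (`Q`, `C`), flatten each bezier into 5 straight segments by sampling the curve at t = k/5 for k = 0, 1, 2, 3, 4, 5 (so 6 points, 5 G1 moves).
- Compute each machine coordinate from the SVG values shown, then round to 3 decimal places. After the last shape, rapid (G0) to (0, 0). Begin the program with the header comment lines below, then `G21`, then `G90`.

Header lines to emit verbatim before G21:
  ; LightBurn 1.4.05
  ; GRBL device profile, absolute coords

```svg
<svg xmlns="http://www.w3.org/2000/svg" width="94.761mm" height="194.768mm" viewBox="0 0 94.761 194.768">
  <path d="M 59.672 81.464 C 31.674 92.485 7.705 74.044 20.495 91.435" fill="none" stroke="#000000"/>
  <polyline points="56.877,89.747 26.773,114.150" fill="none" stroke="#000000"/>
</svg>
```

Since the viewBox matches the mm dimensions, user units are millimetres directly. The only transform is the Y-flip y_m = 194.768 − y_svg.

Shape 1 is a cubic bezier drawn with `<path>`. Its stroke #000000 means engrave at S283, F3759. After flipping Y the toolpath is (59.672,113.304) → (43.619,109.704) → (30.103,110.042) → (20.697,111.182) → (16.970,109.990) → (20.495,103.333).

Shape 2 is a line segment drawn with `<polyline>`. Its stroke #000000 means engrave at S283, F3759. After flipping Y the toolpath is (56.877,105.021) → (26.773,80.618).

; LightBurn 1.4.05
; GRBL device profile, absolute coords
G21
G90
G0 X59.672 Y113.304
M3 S283
G1 X43.619 Y109.704 F3759
G1 X30.103 Y110.042
G1 X20.697 Y111.182
G1 X16.970 Y109.990
G1 X20.495 Y103.333
M5
G0 X56.877 Y105.021
M3 S283
G1 X26.773 Y80.618 F3759
M5
G0 X0.000 Y0.000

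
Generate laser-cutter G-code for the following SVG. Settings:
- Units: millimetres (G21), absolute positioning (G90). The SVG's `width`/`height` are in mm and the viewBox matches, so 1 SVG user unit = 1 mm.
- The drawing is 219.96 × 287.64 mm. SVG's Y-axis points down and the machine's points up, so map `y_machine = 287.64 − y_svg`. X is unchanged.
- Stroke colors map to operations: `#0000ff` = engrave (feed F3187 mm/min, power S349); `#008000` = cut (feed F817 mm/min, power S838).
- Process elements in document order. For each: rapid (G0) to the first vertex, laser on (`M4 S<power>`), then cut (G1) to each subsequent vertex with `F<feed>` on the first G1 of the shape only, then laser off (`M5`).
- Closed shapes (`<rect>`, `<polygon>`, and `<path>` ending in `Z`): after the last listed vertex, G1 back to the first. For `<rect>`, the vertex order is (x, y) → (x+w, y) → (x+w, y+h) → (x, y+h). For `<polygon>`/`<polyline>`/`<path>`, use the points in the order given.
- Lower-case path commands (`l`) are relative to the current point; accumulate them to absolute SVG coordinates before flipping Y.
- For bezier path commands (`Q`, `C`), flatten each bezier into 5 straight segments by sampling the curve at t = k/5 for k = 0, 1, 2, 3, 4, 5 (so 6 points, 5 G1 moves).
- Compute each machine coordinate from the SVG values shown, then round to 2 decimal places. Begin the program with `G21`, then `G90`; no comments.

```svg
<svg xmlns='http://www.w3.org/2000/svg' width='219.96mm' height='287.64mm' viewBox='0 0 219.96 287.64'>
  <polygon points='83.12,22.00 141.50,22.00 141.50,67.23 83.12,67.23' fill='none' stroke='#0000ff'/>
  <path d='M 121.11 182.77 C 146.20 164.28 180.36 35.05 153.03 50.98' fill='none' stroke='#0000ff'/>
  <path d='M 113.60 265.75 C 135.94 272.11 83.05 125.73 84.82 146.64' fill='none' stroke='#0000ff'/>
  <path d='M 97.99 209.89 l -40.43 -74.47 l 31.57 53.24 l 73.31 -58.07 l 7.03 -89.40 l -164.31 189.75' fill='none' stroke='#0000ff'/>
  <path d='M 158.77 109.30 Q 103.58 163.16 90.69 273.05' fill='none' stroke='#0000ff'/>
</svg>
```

viewBox `0 0 219.96 287.64` with mm width/height → 1 unit = 1 mm. Flip: y_m = 287.64 − y_svg.

**Shape 1** — `<polygon>` rectangle, stroke `#0000ff` → engrave (S349, F3187). Machine vertices: (83.12,265.64) → (141.50,265.64) → (141.50,220.41) → (83.12,220.41) → (83.12,265.64). Closed: final G1 returns to the first vertex.

**Shape 2** — `<path>` cubic bezier, stroke `#0000ff` → engrave (S349, F3187). Control points (SVG): P0=(121.11,182.77), P1=(146.20,164.28), P2=(180.36,35.05), P3=(153.03,50.98); sampled at t=k/5. Machine vertices: (121.11,104.87) → (136.69,127.21) → (151.06,163.84) → (160.83,202.48) → (162.61,230.85) → (153.03,236.66). Open path.

**Shape 3** — `<path>` cubic bezier, stroke `#0000ff` → engrave (S349, F3187). Control points (SVG): P0=(113.60,265.75), P1=(135.94,272.11), P2=(83.05,125.73), P3=(84.82,146.64); sampled at t=k/5. Machine vertices: (113.60,21.89) → (119.02,33.84) → (112.61,67.09) → (100.62,106.27) → (89.28,136.03) → (84.82,141.00). Open path.

**Shape 4** — `<path>` open polyline, stroke `#0000ff` → engrave (S349, F3187). Machine vertices: (97.99,77.75) → (57.56,152.22) → (89.13,98.98) → (162.44,157.05) → (169.47,246.45) → (5.16,56.70). Open path.

**Shape 5** — `<path>` quadratic bezier, stroke `#0000ff` → engrave (S349, F3187). Control points (SVG): P0=(158.77,109.30), P1=(103.58,163.16), P2=(90.69,273.05); sampled at t=k/5. Machine vertices: (158.77,178.34) → (138.39,154.55) → (121.39,126.29) → (107.77,93.54) → (97.54,56.30) → (90.69,14.59). Open path.

G21
G90
G0 X83.12 Y265.64
M4 S349
G1 X141.50 Y265.64 F3187
G1 X141.50 Y220.41
G1 X83.12 Y220.41
G1 X83.12 Y265.64
M5
G0 X121.11 Y104.87
M4 S349
G1 X136.69 Y127.21 F3187
G1 X151.06 Y163.84
G1 X160.83 Y202.48
G1 X162.61 Y230.85
G1 X153.03 Y236.66
M5
G0 X113.60 Y21.89
M4 S349
G1 X119.02 Y33.84 F3187
G1 X112.61 Y67.09
G1 X100.62 Y106.27
G1 X89.28 Y136.03
G1 X84.82 Y141.00
M5
G0 X97.99 Y77.75
M4 S349
G1 X57.56 Y152.22 F3187
G1 X89.13 Y98.98
G1 X162.44 Y157.05
G1 X169.47 Y246.45
G1 X5.16 Y56.70
M5
G0 X158.77 Y178.34
M4 S349
G1 X138.39 Y154.55 F3187
G1 X121.39 Y126.29
G1 X107.77 Y93.54
G1 X97.54 Y56.30
G1 X90.69 Y14.59
M5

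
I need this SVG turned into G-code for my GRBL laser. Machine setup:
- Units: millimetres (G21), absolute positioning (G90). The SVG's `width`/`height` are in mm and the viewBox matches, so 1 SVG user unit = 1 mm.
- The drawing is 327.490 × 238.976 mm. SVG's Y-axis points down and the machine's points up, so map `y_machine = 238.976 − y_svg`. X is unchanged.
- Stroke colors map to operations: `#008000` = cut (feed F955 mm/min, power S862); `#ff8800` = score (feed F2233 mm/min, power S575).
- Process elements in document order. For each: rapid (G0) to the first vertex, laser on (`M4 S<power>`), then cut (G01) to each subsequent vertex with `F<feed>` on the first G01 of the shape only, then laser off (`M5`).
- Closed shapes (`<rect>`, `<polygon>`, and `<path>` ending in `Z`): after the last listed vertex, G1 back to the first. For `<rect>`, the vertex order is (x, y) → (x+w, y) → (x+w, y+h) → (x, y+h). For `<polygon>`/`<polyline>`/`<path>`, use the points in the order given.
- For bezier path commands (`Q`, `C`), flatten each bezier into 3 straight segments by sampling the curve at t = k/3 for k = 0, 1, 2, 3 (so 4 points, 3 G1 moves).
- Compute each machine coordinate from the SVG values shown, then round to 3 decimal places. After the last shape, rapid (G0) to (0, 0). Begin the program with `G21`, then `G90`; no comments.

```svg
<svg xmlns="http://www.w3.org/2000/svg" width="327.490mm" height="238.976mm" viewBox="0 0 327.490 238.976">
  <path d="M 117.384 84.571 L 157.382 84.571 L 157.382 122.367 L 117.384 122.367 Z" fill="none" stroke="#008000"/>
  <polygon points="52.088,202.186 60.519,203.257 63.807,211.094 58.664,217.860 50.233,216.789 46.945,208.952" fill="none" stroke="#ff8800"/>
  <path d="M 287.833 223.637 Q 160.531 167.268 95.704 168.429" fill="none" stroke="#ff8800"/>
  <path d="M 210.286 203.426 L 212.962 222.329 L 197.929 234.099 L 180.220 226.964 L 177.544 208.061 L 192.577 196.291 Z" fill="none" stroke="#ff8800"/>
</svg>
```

G21
G90
G0 X117.384 Y154.405
M4 S862
G01 X157.382 Y154.405 F955
G01 X157.382 Y116.609
G01 X117.384 Y116.609
G01 X117.384 Y154.405
M5
G0 X52.088 Y36.790
M4 S575
G01 X60.519 Y35.719 F2233
G01 X63.807 Y27.882
G01 X58.664 Y21.116
G01 X50.233 Y22.187
G01 X46.945 Y30.024
G01 X52.088 Y36.790
M5
G0 X287.833 Y15.339
M4 S575
G01 X209.907 Y46.526 F2233
G01 X145.864 Y64.929
G01 X95.704 Y70.547
M5
G0 X210.286 Y35.550
M4 S575
G01 X212.962 Y16.647 F2233
G01 X197.929 Y4.877
G01 X180.220 Y12.012
G01 X177.544 Y30.915
G01 X192.577 Y42.685
G01 X210.286 Y35.550
M5
G0 X0.000 Y0.000

1 u = 1 mm; y_m = 238.976 − y.

[1] `<path>` rectangle, #008000→cut S862 F955: (117.384,154.405) → (157.382,154.405) → (157.382,116.609) → (117.384,116.609) → (117.384,154.405) (closed)

[2] `<polygon>` regular polygon, #ff8800→score S575 F2233: (52.088,36.790) → (60.519,35.719) → (63.807,27.882) → (58.664,21.116) → (50.233,22.187) → (46.945,30.024) → (52.088,36.790) (closed)

[3] `<path>` quadratic bezier, #ff8800→score S575 F2233: (287.833,15.339) → (209.907,46.526) → (145.864,64.929) → (95.704,70.547)

[4] `<path>` regular polygon, #ff8800→score S575 F2233: (210.286,35.550) → (212.962,16.647) → (197.929,4.877) → (180.220,12.012) → (177.544,30.915) → (192.577,42.685) → (210.286,35.550) (closed)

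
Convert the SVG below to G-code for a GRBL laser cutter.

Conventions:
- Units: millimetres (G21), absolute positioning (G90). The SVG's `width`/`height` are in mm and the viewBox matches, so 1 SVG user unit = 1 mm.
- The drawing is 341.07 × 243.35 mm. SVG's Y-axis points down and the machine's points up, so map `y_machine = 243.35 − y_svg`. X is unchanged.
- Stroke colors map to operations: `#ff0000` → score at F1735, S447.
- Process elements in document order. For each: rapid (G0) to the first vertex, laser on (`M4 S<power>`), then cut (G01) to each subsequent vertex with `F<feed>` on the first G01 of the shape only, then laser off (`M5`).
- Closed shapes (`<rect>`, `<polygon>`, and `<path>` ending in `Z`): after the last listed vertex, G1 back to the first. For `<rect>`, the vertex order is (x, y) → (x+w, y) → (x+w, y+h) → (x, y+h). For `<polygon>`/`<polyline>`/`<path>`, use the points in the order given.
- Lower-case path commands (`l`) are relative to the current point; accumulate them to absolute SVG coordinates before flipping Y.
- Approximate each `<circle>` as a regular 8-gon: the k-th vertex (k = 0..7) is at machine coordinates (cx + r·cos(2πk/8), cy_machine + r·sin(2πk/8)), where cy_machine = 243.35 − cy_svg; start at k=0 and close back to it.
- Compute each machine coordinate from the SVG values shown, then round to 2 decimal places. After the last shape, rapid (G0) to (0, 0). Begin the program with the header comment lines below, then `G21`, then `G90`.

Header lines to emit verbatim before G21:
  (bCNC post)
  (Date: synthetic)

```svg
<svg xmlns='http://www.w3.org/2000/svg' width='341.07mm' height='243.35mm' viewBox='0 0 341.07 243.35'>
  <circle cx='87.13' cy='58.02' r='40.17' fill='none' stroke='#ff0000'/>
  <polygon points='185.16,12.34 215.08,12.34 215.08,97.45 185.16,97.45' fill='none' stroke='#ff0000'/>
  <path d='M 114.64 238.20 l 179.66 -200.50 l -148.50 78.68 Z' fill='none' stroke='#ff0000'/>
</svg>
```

(bCNC post)
(Date: synthetic)
G21
G90
G0 X127.30 Y185.33
M4 S447
G01 X115.53 Y213.73 F1735
G01 X87.13 Y225.50
G01 X58.73 Y213.73
G01 X46.96 Y185.33
G01 X58.73 Y156.93
G01 X87.13 Y145.16
G01 X115.53 Y156.93
G01 X127.30 Y185.33
M5
G0 X185.16 Y231.01
M4 S447
G01 X215.08 Y231.01 F1735
G01 X215.08 Y145.90
G01 X185.16 Y145.90
G01 X185.16 Y231.01
M5
G0 X114.64 Y5.15
M4 S447
G01 X294.30 Y205.65 F1735
G01 X145.80 Y126.97
G01 X114.64 Y5.15
M5
G0 X0.00 Y0.00

1 u = 1 mm; y_m = 243.35 − y.

[1] `<circle>` circle, #ff0000→score S447 F1735: (127.30,185.33) → (115.53,213.73) → (87.13,225.50) → (58.73,213.73) → (46.96,185.33) → (58.73,156.93) → (87.13,145.16) → (115.53,156.93) → (127.30,185.33) (closed)

[2] `<polygon>` rectangle, #ff0000→score S447 F1735: (185.16,231.01) → (215.08,231.01) → (215.08,145.90) → (185.16,145.90) → (185.16,231.01) (closed)

[3] `<path>` closed polygon, #ff0000→score S447 F1735: (114.64,5.15) → (294.30,205.65) → (145.80,126.97) → (114.64,5.15) (closed)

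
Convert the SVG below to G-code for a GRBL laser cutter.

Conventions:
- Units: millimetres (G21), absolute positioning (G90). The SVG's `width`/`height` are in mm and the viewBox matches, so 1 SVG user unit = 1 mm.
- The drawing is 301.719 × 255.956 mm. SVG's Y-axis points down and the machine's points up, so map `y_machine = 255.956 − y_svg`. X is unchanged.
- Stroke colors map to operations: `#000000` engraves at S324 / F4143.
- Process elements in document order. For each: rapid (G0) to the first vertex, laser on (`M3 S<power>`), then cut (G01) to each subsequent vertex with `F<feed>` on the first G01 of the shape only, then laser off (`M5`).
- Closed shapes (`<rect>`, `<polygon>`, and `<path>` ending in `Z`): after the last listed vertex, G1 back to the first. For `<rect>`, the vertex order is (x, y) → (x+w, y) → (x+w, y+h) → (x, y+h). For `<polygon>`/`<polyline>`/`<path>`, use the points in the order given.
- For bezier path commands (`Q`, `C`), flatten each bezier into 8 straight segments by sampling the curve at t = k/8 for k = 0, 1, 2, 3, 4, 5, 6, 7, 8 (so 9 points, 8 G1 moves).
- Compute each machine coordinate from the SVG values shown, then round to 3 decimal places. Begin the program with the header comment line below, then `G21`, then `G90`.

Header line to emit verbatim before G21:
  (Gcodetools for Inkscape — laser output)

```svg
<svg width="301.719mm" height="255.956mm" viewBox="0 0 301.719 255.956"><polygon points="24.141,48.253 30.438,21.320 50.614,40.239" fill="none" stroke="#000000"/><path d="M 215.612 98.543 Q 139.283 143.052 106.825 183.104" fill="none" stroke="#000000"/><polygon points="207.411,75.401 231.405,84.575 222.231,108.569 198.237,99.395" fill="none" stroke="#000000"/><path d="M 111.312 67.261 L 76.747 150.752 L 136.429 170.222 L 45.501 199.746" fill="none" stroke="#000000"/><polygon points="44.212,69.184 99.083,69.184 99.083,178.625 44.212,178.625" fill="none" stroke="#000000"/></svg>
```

(Gcodetools for Inkscape — laser output)
G21
G90
G0 X24.141 Y207.703
M3 S324
G01 X30.438 Y234.636 F4143
G01 X50.614 Y215.717
G01 X24.141 Y207.703
M5
G0 X215.612 Y157.413
M3 S324
G01 X197.215 Y146.355 F4143
G01 X180.189 Y135.437
G01 X164.535 Y124.658
G01 X150.251 Y114.018
G01 X137.338 Y103.518
G01 X125.796 Y93.157
G01 X115.625 Y82.935
G01 X106.825 Y72.852
M5
G0 X207.411 Y180.555
M3 S324
G01 X231.405 Y171.381 F4143
G01 X222.231 Y147.387
G01 X198.237 Y156.561
G01 X207.411 Y180.555
M5
G0 X111.312 Y188.695
M3 S324
G01 X76.747 Y105.204 F4143
G01 X136.429 Y85.734
G01 X45.501 Y56.210
M5
G0 X44.212 Y186.772
M3 S324
G01 X99.083 Y186.772 F4143
G01 X99.083 Y77.331
G01 X44.212 Y77.331
G01 X44.212 Y186.772
M5

Since the viewBox matches the mm dimensions, user units are millimetres directly. The only transform is the Y-flip y_m = 255.956 − y_svg.

Shape 1 is a regular polygon drawn with `<polygon>`. Its stroke #000000 means engrave at S324, F4143. After flipping Y the toolpath is (24.141,207.703) → (30.438,234.636) → (50.614,215.717) → (24.141,207.703), returning to the start.

Shape 2 is a quadratic bezier drawn with `<path>`. Its stroke #000000 means engrave at S324, F4143. After flipping Y the toolpath is (215.612,157.413) → (197.215,146.355) → (180.189,135.437) → (164.535,124.658) → (150.251,114.018) → (137.338,103.518) → (125.796,93.157) → (115.625,82.935) → (106.825,72.852).

Shape 3 is a regular polygon drawn with `<polygon>`. Its stroke #000000 means engrave at S324, F4143. After flipping Y the toolpath is (207.411,180.555) → (231.405,171.381) → (222.231,147.387) → (198.237,156.561) → (207.411,180.555), returning to the start.

Shape 4 is a open polyline drawn with `<path>`. Its stroke #000000 means engrave at S324, F4143. After flipping Y the toolpath is (111.312,188.695) → (76.747,105.204) → (136.429,85.734) → (45.501,56.210).

Shape 5 is a rectangle drawn with `<polygon>`. Its stroke #000000 means engrave at S324, F4143. After flipping Y the toolpath is (44.212,186.772) → (99.083,186.772) → (99.083,77.331) → (44.212,77.331) → (44.212,186.772), returning to the start.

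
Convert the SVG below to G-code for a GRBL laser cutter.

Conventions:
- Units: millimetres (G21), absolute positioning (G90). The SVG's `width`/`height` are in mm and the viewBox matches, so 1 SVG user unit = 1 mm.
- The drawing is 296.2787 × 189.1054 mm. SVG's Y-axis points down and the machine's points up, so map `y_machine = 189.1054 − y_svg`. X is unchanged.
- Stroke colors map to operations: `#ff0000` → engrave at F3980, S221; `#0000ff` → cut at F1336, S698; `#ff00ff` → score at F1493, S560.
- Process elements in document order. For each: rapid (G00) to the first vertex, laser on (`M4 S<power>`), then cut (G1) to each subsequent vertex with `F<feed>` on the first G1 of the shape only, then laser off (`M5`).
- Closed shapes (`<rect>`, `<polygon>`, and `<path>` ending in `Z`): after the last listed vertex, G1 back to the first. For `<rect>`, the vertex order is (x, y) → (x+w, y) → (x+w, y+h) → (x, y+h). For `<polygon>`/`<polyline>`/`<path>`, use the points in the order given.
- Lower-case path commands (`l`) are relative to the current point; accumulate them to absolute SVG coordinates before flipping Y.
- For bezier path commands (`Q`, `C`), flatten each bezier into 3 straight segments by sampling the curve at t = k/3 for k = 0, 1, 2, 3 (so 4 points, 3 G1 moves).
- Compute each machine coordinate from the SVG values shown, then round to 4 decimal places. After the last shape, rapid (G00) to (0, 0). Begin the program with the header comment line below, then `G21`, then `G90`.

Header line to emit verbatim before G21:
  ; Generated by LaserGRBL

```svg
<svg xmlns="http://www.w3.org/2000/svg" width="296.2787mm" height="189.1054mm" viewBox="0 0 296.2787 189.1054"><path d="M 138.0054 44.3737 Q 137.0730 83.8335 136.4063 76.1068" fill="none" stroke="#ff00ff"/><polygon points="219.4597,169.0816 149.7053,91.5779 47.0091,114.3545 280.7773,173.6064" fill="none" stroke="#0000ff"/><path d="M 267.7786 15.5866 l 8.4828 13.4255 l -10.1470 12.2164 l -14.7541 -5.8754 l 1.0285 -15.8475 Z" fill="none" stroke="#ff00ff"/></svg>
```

Since the viewBox matches the mm dimensions, user units are millimetres directly. The only transform is the Y-flip y_m = 189.1054 − y_svg.

Shape 1 is a quadratic bezier drawn with `<path>`. Its stroke #ff00ff means score at S560, F1493. After flipping Y the toolpath is (138.0054,144.7317) → (137.4133,123.6681) → (136.8803,113.0904) → (136.4063,112.9986).

Shape 2 is a closed polygon drawn with `<polygon>`. Its stroke #0000ff means cut at S698, F1336. After flipping Y the toolpath is (219.4597,20.0238) → (149.7053,97.5275) → (47.0091,74.7509) → (280.7773,15.4990) → (219.4597,20.0238), returning to the start.

Shape 3 is a regular polygon drawn with `<path>`. Its stroke #ff00ff means score at S560, F1493. After flipping Y the toolpath is (267.7786,173.5188) → (276.2614,160.0933) → (266.1144,147.8769) → (251.3603,153.7523) → (252.3888,169.5998) → (267.7786,173.5188), returning to the start.

; Generated by LaserGRBL
G21
G90
G00 X138.0054 Y144.7317
M4 S560
G1 X137.4133 Y123.6681 F1493
G1 X136.8803 Y113.0904
G1 X136.4063 Y112.9986
M5
G00 X219.4597 Y20.0238
M4 S698
G1 X149.7053 Y97.5275 F1336
G1 X47.0091 Y74.7509
G1 X280.7773 Y15.4990
G1 X219.4597 Y20.0238
M5
G00 X267.7786 Y173.5188
M4 S560
G1 X276.2614 Y160.0933 F1493
G1 X266.1144 Y147.8769
G1 X251.3603 Y153.7523
G1 X252.3888 Y169.5998
G1 X267.7786 Y173.5188
M5
G00 X0.0000 Y0.0000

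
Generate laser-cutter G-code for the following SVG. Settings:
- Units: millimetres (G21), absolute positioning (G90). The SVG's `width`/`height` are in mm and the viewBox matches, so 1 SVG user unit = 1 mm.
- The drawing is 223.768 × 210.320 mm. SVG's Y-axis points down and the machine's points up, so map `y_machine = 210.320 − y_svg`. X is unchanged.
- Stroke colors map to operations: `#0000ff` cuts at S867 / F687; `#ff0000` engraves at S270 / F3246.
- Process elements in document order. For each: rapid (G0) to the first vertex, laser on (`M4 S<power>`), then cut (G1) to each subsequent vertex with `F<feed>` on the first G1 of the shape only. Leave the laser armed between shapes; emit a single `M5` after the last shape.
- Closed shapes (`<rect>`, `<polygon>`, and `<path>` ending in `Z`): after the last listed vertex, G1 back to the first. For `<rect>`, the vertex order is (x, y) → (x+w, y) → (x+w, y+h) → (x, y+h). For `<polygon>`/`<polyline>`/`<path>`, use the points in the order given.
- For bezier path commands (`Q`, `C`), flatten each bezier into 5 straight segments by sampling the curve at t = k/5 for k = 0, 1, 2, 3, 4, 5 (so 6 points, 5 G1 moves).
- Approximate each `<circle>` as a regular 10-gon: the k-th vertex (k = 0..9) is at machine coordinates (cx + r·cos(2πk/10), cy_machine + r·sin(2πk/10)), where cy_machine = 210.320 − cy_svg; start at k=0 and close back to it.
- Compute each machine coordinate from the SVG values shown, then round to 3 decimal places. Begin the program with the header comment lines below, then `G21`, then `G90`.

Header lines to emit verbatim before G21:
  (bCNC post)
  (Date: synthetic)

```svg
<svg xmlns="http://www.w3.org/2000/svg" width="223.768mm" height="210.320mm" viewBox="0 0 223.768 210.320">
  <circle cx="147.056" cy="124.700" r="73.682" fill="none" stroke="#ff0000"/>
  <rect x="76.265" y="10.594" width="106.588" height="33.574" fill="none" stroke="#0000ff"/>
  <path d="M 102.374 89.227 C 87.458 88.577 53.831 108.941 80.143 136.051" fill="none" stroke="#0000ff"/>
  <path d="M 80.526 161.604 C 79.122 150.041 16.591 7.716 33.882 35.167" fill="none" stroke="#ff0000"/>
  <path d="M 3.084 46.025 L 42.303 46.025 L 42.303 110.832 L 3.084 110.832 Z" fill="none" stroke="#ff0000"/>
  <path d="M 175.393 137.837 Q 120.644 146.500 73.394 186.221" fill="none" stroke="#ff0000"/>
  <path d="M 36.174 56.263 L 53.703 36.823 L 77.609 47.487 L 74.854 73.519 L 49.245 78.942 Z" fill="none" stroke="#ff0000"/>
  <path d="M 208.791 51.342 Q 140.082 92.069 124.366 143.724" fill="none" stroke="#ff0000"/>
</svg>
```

Since the viewBox matches the mm dimensions, user units are millimetres directly. The only transform is the Y-flip y_m = 210.320 − y_svg.

Shape 1 is a circle drawn with `<circle>`. Its stroke #ff0000 means engrave at S270, F3246. After flipping Y the toolpath is (220.738,85.620) → (206.666,128.929) → (169.825,155.696) → (124.287,155.696) → (87.446,128.929) → (73.374,85.620) → (87.446,42.311) → (124.287,15.544) → (169.825,15.544) → (206.666,42.311) → (220.738,85.620), returning to the start.

Shape 2 is a rectangle drawn with `<rect>`. Its stroke #0000ff means cut at S867, F687. After flipping Y the toolpath is (76.265,199.726) → (182.853,199.726) → (182.853,166.152) → (76.265,166.152) → (76.265,199.726), returning to the start.

Shape 3 is a cubic bezier drawn with `<path>`. Its stroke #0000ff means cut at S867, F687. After flipping Y the toolpath is (102.374,121.093) → (91.808,119.075) → (80.527,112.699) → (72.306,102.650) → (70.919,89.611) → (80.143,74.269).

Shape 4 is a cubic bezier drawn with `<path>`. Its stroke #ff0000 means engrave at S270, F3246. After flipping Y the toolpath is (80.526,48.716) → (73.476,68.941) → (58.521,106.123) → (42.427,145.836) → (31.958,173.655) → (33.882,175.153).

Shape 5 is a rectangle drawn with `<path>`. Its stroke #ff0000 means engrave at S270, F3246. After flipping Y the toolpath is (3.084,164.295) → (42.303,164.295) → (42.303,99.488) → (3.084,99.488) → (3.084,164.295), returning to the start.

Shape 6 is a quadratic bezier drawn with `<path>`. Its stroke #ff0000 means engrave at S270, F3246. After flipping Y the toolpath is (175.393,72.483) → (153.793,67.775) → (132.794,60.583) → (112.394,50.907) → (92.594,38.745) → (73.394,24.099).

Shape 7 is a regular polygon drawn with `<path>`. Its stroke #ff0000 means engrave at S270, F3246. After flipping Y the toolpath is (36.174,154.057) → (53.703,173.497) → (77.609,162.833) → (74.854,136.801) → (49.245,131.378) → (36.174,154.057), returning to the start.

Shape 8 is a quadratic bezier drawn with `<path>`. Its stroke #ff0000 means engrave at S270, F3246. After flipping Y the toolpath is (208.791,158.978) → (183.427,142.250) → (162.303,124.648) → (145.418,106.172) → (132.772,86.821) → (124.366,66.596).

(bCNC post)
(Date: synthetic)
G21
G90
G0 X220.738 Y85.620
M4 S270
G1 X206.666 Y128.929 F3246
G1 X169.825 Y155.696
G1 X124.287 Y155.696
G1 X87.446 Y128.929
G1 X73.374 Y85.620
G1 X87.446 Y42.311
G1 X124.287 Y15.544
G1 X169.825 Y15.544
G1 X206.666 Y42.311
G1 X220.738 Y85.620
G0 X76.265 Y199.726
M4 S867
G1 X182.853 Y199.726 F687
G1 X182.853 Y166.152
G1 X76.265 Y166.152
G1 X76.265 Y199.726
G0 X102.374 Y121.093
M4 S867
G1 X91.808 Y119.075 F687
G1 X80.527 Y112.699
G1 X72.306 Y102.650
G1 X70.919 Y89.611
G1 X80.143 Y74.269
G0 X80.526 Y48.716
M4 S270
G1 X73.476 Y68.941 F3246
G1 X58.521 Y106.123
G1 X42.427 Y145.836
G1 X31.958 Y173.655
G1 X33.882 Y175.153
G0 X3.084 Y164.295
M4 S270
G1 X42.303 Y164.295 F3246
G1 X42.303 Y99.488
G1 X3.084 Y99.488
G1 X3.084 Y164.295
G0 X175.393 Y72.483
M4 S270
G1 X153.793 Y67.775 F3246
G1 X132.794 Y60.583
G1 X112.394 Y50.907
G1 X92.594 Y38.745
G1 X73.394 Y24.099
G0 X36.174 Y154.057
M4 S270
G1 X53.703 Y173.497 F3246
G1 X77.609 Y162.833
G1 X74.854 Y136.801
G1 X49.245 Y131.378
G1 X36.174 Y154.057
G0 X208.791 Y158.978
M4 S270
G1 X183.427 Y142.250 F3246
G1 X162.303 Y124.648
G1 X145.418 Y106.172
G1 X132.772 Y86.821
G1 X124.366 Y66.596
M5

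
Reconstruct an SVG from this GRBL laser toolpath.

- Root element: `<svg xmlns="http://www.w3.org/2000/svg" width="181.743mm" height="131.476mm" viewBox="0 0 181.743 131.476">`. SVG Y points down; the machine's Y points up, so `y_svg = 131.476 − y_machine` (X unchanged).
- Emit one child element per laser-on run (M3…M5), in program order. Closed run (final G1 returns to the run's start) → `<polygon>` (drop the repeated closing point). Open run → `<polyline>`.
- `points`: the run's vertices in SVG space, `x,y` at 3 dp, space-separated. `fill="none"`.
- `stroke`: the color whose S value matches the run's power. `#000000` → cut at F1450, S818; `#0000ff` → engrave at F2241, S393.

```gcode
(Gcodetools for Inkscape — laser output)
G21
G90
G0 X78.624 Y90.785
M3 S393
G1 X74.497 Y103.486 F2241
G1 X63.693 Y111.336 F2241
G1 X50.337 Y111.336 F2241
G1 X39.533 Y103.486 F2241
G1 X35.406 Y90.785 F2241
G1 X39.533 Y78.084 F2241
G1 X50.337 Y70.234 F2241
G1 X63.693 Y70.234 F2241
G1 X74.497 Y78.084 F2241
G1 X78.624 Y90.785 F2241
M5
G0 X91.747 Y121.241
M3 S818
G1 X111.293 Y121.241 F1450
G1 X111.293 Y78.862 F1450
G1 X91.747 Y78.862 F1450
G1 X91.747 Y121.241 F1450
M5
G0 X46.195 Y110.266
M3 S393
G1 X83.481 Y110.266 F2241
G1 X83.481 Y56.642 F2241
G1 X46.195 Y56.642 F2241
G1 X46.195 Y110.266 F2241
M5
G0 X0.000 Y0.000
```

<svg xmlns="http://www.w3.org/2000/svg" width="181.743mm" height="131.476mm" viewBox="0 0 181.743 131.476">
  <polygon points="78.624,40.691 74.497,27.990 63.693,20.140 50.337,20.140 39.533,27.990 35.406,40.691 39.533,53.392 50.337,61.242 63.693,61.242 74.497,53.392" fill="none" stroke="#0000ff"/>
  <polygon points="91.747,10.235 111.293,10.235 111.293,52.614 91.747,52.614" fill="none" stroke="#000000"/>
  <polygon points="46.195,21.210 83.481,21.210 83.481,74.834 46.195,74.834" fill="none" stroke="#0000ff"/>
</svg>

Each laser-on run becomes one SVG element. Flip Y back into SVG space with y_svg = 131.476 − y_machine.

Run 1: power S393 maps to stroke `#0000ff` (engrave). The run returns to its start, so emit a `<polygon>` with points (Y-flipped): 78.624,40.691 74.497,27.990 63.693,20.140 50.337,20.140 39.533,27.990 35.406,40.691 39.533,53.392 50.337,61.242 63.693,61.242 74.497,53.392.

Run 2: S818 ⇒ cut layer `#000000`. The run returns to its start, so emit a `<polygon>` with points (Y-flipped): 91.747,10.235 111.293,10.235 111.293,52.614 91.747,52.614.

Run 3: S393 ⇒ engrave layer `#0000ff`. The run returns to its start, so emit a `<polygon>` with points (Y-flipped): 46.195,21.210 83.481,21.210 83.481,74.834 46.195,74.834.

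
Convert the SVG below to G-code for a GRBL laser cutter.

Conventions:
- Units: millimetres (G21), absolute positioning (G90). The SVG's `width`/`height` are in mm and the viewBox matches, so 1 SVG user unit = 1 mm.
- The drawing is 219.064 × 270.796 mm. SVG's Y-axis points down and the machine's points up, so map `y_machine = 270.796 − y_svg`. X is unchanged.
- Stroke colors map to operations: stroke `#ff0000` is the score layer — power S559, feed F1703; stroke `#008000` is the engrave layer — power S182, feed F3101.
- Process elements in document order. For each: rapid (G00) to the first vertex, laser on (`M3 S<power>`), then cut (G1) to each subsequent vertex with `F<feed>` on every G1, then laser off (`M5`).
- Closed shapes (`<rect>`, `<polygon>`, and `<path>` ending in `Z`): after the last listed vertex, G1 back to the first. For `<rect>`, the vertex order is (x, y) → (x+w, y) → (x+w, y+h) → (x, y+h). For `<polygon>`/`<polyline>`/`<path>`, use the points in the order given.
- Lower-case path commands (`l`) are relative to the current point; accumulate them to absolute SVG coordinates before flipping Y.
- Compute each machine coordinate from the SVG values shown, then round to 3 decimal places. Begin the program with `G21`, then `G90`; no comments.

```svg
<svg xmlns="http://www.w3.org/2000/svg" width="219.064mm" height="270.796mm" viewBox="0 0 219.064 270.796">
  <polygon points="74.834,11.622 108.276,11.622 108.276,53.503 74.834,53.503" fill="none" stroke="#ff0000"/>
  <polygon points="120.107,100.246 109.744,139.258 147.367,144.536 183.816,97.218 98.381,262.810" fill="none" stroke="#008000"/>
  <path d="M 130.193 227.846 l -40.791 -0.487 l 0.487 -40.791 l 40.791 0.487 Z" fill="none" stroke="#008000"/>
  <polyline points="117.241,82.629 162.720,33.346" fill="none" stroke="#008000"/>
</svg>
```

1 u = 1 mm; y_m = 270.796 − y.

[1] `<polygon>` rectangle, #ff0000→score S559 F1703: (74.834,259.174) → (108.276,259.174) → (108.276,217.293) → (74.834,217.293) → (74.834,259.174) (closed)

[2] `<polygon>` closed polygon, #008000→engrave S182 F3101: (120.107,170.550) → (109.744,131.538) → (147.367,126.260) → (183.816,173.578) → (98.381,7.986) → (120.107,170.550) (closed)

[3] `<path>` regular polygon, #008000→engrave S182 F3101: (130.193,42.950) → (89.402,43.437) → (89.889,84.228) → (130.680,83.741) → (130.193,42.950) (closed)

[4] `<polyline>` line segment, #008000→engrave S182 F3101: (117.241,188.167) → (162.720,237.450)

G21
G90
G00 X74.834 Y259.174
M3 S559
G1 X108.276 Y259.174 F1703
G1 X108.276 Y217.293 F1703
G1 X74.834 Y217.293 F1703
G1 X74.834 Y259.174 F1703
M5
G00 X120.107 Y170.550
M3 S182
G1 X109.744 Y131.538 F3101
G1 X147.367 Y126.260 F3101
G1 X183.816 Y173.578 F3101
G1 X98.381 Y7.986 F3101
G1 X120.107 Y170.550 F3101
M5
G00 X130.193 Y42.950
M3 S182
G1 X89.402 Y43.437 F3101
G1 X89.889 Y84.228 F3101
G1 X130.680 Y83.741 F3101
G1 X130.193 Y42.950 F3101
M5
G00 X117.241 Y188.167
M3 S182
G1 X162.720 Y237.450 F3101
M5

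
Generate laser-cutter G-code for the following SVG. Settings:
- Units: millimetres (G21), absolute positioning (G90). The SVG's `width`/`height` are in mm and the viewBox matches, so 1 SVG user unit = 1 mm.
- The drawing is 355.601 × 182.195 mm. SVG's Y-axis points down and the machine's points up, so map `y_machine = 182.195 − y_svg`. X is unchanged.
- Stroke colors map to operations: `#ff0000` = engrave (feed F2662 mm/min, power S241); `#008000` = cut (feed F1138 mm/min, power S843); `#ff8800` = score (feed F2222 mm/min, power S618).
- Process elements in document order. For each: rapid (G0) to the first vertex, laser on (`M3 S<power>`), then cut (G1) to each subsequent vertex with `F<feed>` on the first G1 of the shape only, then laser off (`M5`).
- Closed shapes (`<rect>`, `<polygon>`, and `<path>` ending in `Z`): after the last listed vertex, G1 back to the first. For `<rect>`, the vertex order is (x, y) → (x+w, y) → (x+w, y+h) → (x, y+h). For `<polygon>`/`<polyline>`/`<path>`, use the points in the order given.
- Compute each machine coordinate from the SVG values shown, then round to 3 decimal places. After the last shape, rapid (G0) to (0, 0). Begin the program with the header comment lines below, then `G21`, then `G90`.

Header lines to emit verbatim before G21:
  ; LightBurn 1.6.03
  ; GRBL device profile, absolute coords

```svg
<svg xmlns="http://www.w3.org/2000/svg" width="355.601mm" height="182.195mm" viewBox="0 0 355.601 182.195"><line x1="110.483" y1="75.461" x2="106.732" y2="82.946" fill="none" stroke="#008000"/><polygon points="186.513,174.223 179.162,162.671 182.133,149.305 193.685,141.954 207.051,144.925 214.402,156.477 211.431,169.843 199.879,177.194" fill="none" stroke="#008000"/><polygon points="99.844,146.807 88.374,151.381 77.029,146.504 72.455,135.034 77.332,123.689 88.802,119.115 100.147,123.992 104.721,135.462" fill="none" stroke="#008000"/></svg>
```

; LightBurn 1.6.03
; GRBL device profile, absolute coords
G21
G90
G0 X110.483 Y106.734
M3 S843
G1 X106.732 Y99.249 F1138
M5
G0 X186.513 Y7.972
M3 S843
G1 X179.162 Y19.524 F1138
G1 X182.133 Y32.890
G1 X193.685 Y40.241
G1 X207.051 Y37.270
G1 X214.402 Y25.718
G1 X211.431 Y12.352
G1 X199.879 Y5.001
G1 X186.513 Y7.972
M5
G0 X99.844 Y35.388
M3 S843
G1 X88.374 Y30.814 F1138
G1 X77.029 Y35.691
G1 X72.455 Y47.161
G1 X77.332 Y58.506
G1 X88.802 Y63.080
G1 X100.147 Y58.203
G1 X104.721 Y46.733
G1 X99.844 Y35.388
M5
G0 X0.000 Y0.000

Since the viewBox matches the mm dimensions, user units are millimetres directly. The only transform is the Y-flip y_m = 182.195 − y_svg.

Shape 1 is a line segment drawn with `<line>`. Its stroke #008000 means cut at S843, F1138. After flipping Y the toolpath is (110.483,106.734) → (106.732,99.249).

Shape 2 is a regular polygon drawn with `<polygon>`. Its stroke #008000 means cut at S843, F1138. After flipping Y the toolpath is (186.513,7.972) → (179.162,19.524) → (182.133,32.890) → (193.685,40.241) → (207.051,37.270) → (214.402,25.718) → (211.431,12.352) → (199.879,5.001) → (186.513,7.972), returning to the start.

Shape 3 is a regular polygon drawn with `<polygon>`. Its stroke #008000 means cut at S843, F1138. After flipping Y the toolpath is (99.844,35.388) → (88.374,30.814) → (77.029,35.691) → (72.455,47.161) → (77.332,58.506) → (88.802,63.080) → (100.147,58.203) → (104.721,46.733) → (99.844,35.388), returning to the start.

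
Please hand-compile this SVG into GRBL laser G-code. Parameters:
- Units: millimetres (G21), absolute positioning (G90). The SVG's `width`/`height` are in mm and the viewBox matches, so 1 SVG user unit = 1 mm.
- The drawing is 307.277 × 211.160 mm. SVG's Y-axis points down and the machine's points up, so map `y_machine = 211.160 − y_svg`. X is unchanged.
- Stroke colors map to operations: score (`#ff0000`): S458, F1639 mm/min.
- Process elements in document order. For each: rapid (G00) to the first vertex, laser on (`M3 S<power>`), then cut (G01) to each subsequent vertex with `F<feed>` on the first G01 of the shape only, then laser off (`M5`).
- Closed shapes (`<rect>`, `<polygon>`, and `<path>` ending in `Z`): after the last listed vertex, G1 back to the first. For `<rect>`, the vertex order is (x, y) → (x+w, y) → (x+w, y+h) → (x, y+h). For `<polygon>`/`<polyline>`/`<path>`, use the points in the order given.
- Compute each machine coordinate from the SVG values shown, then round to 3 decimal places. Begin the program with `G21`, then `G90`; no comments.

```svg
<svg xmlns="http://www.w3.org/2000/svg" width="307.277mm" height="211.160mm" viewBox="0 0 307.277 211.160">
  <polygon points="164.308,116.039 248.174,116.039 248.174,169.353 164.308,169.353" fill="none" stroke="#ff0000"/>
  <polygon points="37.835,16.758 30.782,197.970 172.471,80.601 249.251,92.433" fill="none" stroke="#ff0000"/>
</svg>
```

1 u = 1 mm; y_m = 211.160 − y.

[1] `<polygon>` rectangle, #ff0000→score S458 F1639: (164.308,95.121) → (248.174,95.121) → (248.174,41.807) → (164.308,41.807) → (164.308,95.121) (closed)

[2] `<polygon>` closed polygon, #ff0000→score S458 F1639: (37.835,194.402) → (30.782,13.190) → (172.471,130.559) → (249.251,118.727) → (37.835,194.402) (closed)

G21
G90
G00 X164.308 Y95.121
M3 S458
G01 X248.174 Y95.121 F1639
G01 X248.174 Y41.807
G01 X164.308 Y41.807
G01 X164.308 Y95.121
M5
G00 X37.835 Y194.402
M3 S458
G01 X30.782 Y13.190 F1639
G01 X172.471 Y130.559
G01 X249.251 Y118.727
G01 X37.835 Y194.402
M5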